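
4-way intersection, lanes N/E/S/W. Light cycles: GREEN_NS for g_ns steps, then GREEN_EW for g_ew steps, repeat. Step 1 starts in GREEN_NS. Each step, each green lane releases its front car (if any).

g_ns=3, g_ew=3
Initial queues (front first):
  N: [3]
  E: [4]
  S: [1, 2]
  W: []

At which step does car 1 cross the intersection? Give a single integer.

Step 1 [NS]: N:car3-GO,E:wait,S:car1-GO,W:wait | queues: N=0 E=1 S=1 W=0
Step 2 [NS]: N:empty,E:wait,S:car2-GO,W:wait | queues: N=0 E=1 S=0 W=0
Step 3 [NS]: N:empty,E:wait,S:empty,W:wait | queues: N=0 E=1 S=0 W=0
Step 4 [EW]: N:wait,E:car4-GO,S:wait,W:empty | queues: N=0 E=0 S=0 W=0
Car 1 crosses at step 1

1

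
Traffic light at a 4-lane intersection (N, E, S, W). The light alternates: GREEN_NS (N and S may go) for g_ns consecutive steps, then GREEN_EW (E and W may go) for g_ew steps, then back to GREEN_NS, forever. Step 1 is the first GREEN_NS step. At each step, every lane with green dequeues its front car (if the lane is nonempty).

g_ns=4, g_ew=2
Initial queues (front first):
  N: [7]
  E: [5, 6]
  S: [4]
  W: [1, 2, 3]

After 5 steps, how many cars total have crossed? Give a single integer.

Step 1 [NS]: N:car7-GO,E:wait,S:car4-GO,W:wait | queues: N=0 E=2 S=0 W=3
Step 2 [NS]: N:empty,E:wait,S:empty,W:wait | queues: N=0 E=2 S=0 W=3
Step 3 [NS]: N:empty,E:wait,S:empty,W:wait | queues: N=0 E=2 S=0 W=3
Step 4 [NS]: N:empty,E:wait,S:empty,W:wait | queues: N=0 E=2 S=0 W=3
Step 5 [EW]: N:wait,E:car5-GO,S:wait,W:car1-GO | queues: N=0 E=1 S=0 W=2
Cars crossed by step 5: 4

Answer: 4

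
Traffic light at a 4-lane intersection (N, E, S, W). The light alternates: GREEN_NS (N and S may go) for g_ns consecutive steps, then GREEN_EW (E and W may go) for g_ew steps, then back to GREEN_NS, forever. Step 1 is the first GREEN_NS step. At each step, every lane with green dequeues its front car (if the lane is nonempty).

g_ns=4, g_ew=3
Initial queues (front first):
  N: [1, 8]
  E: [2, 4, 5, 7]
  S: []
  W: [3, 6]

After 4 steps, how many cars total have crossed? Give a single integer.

Step 1 [NS]: N:car1-GO,E:wait,S:empty,W:wait | queues: N=1 E=4 S=0 W=2
Step 2 [NS]: N:car8-GO,E:wait,S:empty,W:wait | queues: N=0 E=4 S=0 W=2
Step 3 [NS]: N:empty,E:wait,S:empty,W:wait | queues: N=0 E=4 S=0 W=2
Step 4 [NS]: N:empty,E:wait,S:empty,W:wait | queues: N=0 E=4 S=0 W=2
Cars crossed by step 4: 2

Answer: 2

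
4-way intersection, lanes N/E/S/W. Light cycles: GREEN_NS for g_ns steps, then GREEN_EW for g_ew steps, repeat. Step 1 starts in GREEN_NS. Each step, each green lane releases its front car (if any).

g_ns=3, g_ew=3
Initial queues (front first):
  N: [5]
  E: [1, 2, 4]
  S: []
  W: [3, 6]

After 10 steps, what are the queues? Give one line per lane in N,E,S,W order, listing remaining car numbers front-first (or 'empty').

Step 1 [NS]: N:car5-GO,E:wait,S:empty,W:wait | queues: N=0 E=3 S=0 W=2
Step 2 [NS]: N:empty,E:wait,S:empty,W:wait | queues: N=0 E=3 S=0 W=2
Step 3 [NS]: N:empty,E:wait,S:empty,W:wait | queues: N=0 E=3 S=0 W=2
Step 4 [EW]: N:wait,E:car1-GO,S:wait,W:car3-GO | queues: N=0 E=2 S=0 W=1
Step 5 [EW]: N:wait,E:car2-GO,S:wait,W:car6-GO | queues: N=0 E=1 S=0 W=0
Step 6 [EW]: N:wait,E:car4-GO,S:wait,W:empty | queues: N=0 E=0 S=0 W=0

N: empty
E: empty
S: empty
W: empty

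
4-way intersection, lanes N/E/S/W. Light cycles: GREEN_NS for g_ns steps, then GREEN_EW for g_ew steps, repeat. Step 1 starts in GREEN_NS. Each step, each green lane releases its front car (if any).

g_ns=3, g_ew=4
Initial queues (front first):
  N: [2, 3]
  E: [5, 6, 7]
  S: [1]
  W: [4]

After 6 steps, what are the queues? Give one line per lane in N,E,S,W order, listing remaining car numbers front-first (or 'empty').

Step 1 [NS]: N:car2-GO,E:wait,S:car1-GO,W:wait | queues: N=1 E=3 S=0 W=1
Step 2 [NS]: N:car3-GO,E:wait,S:empty,W:wait | queues: N=0 E=3 S=0 W=1
Step 3 [NS]: N:empty,E:wait,S:empty,W:wait | queues: N=0 E=3 S=0 W=1
Step 4 [EW]: N:wait,E:car5-GO,S:wait,W:car4-GO | queues: N=0 E=2 S=0 W=0
Step 5 [EW]: N:wait,E:car6-GO,S:wait,W:empty | queues: N=0 E=1 S=0 W=0
Step 6 [EW]: N:wait,E:car7-GO,S:wait,W:empty | queues: N=0 E=0 S=0 W=0

N: empty
E: empty
S: empty
W: empty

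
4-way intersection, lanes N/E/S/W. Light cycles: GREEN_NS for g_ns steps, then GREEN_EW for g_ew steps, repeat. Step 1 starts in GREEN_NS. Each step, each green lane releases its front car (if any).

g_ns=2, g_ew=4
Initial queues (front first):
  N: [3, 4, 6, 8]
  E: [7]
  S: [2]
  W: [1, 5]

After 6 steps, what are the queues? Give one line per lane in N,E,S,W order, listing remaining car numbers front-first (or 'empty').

Step 1 [NS]: N:car3-GO,E:wait,S:car2-GO,W:wait | queues: N=3 E=1 S=0 W=2
Step 2 [NS]: N:car4-GO,E:wait,S:empty,W:wait | queues: N=2 E=1 S=0 W=2
Step 3 [EW]: N:wait,E:car7-GO,S:wait,W:car1-GO | queues: N=2 E=0 S=0 W=1
Step 4 [EW]: N:wait,E:empty,S:wait,W:car5-GO | queues: N=2 E=0 S=0 W=0
Step 5 [EW]: N:wait,E:empty,S:wait,W:empty | queues: N=2 E=0 S=0 W=0
Step 6 [EW]: N:wait,E:empty,S:wait,W:empty | queues: N=2 E=0 S=0 W=0

N: 6 8
E: empty
S: empty
W: empty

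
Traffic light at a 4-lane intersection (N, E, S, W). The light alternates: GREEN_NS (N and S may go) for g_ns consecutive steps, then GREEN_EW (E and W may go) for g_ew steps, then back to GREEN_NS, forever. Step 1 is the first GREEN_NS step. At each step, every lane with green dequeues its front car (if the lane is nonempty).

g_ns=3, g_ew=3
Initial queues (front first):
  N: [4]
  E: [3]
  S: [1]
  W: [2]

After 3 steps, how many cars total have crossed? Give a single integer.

Answer: 2

Derivation:
Step 1 [NS]: N:car4-GO,E:wait,S:car1-GO,W:wait | queues: N=0 E=1 S=0 W=1
Step 2 [NS]: N:empty,E:wait,S:empty,W:wait | queues: N=0 E=1 S=0 W=1
Step 3 [NS]: N:empty,E:wait,S:empty,W:wait | queues: N=0 E=1 S=0 W=1
Cars crossed by step 3: 2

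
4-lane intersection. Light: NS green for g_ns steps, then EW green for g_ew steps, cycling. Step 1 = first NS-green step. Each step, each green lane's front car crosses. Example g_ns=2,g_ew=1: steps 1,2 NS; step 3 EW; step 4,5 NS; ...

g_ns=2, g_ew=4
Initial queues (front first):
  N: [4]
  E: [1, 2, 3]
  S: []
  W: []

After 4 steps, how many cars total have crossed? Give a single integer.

Answer: 3

Derivation:
Step 1 [NS]: N:car4-GO,E:wait,S:empty,W:wait | queues: N=0 E=3 S=0 W=0
Step 2 [NS]: N:empty,E:wait,S:empty,W:wait | queues: N=0 E=3 S=0 W=0
Step 3 [EW]: N:wait,E:car1-GO,S:wait,W:empty | queues: N=0 E=2 S=0 W=0
Step 4 [EW]: N:wait,E:car2-GO,S:wait,W:empty | queues: N=0 E=1 S=0 W=0
Cars crossed by step 4: 3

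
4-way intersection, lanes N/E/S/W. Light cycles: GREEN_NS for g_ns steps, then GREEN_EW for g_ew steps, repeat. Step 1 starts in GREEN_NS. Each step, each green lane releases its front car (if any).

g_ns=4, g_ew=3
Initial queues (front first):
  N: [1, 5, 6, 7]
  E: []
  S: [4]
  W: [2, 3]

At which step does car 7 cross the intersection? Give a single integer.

Step 1 [NS]: N:car1-GO,E:wait,S:car4-GO,W:wait | queues: N=3 E=0 S=0 W=2
Step 2 [NS]: N:car5-GO,E:wait,S:empty,W:wait | queues: N=2 E=0 S=0 W=2
Step 3 [NS]: N:car6-GO,E:wait,S:empty,W:wait | queues: N=1 E=0 S=0 W=2
Step 4 [NS]: N:car7-GO,E:wait,S:empty,W:wait | queues: N=0 E=0 S=0 W=2
Step 5 [EW]: N:wait,E:empty,S:wait,W:car2-GO | queues: N=0 E=0 S=0 W=1
Step 6 [EW]: N:wait,E:empty,S:wait,W:car3-GO | queues: N=0 E=0 S=0 W=0
Car 7 crosses at step 4

4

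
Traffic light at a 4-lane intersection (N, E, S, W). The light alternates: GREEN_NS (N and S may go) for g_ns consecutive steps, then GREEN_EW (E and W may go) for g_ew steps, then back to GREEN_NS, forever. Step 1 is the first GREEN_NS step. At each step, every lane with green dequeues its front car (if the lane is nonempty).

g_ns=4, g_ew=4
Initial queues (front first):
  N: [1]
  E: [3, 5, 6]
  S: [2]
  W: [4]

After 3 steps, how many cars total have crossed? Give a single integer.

Step 1 [NS]: N:car1-GO,E:wait,S:car2-GO,W:wait | queues: N=0 E=3 S=0 W=1
Step 2 [NS]: N:empty,E:wait,S:empty,W:wait | queues: N=0 E=3 S=0 W=1
Step 3 [NS]: N:empty,E:wait,S:empty,W:wait | queues: N=0 E=3 S=0 W=1
Cars crossed by step 3: 2

Answer: 2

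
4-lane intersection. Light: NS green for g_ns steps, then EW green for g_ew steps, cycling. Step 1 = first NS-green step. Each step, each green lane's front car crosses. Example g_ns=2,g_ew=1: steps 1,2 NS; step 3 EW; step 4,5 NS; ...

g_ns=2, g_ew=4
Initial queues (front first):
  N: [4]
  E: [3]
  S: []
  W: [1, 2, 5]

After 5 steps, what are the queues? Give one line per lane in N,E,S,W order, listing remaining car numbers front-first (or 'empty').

Step 1 [NS]: N:car4-GO,E:wait,S:empty,W:wait | queues: N=0 E=1 S=0 W=3
Step 2 [NS]: N:empty,E:wait,S:empty,W:wait | queues: N=0 E=1 S=0 W=3
Step 3 [EW]: N:wait,E:car3-GO,S:wait,W:car1-GO | queues: N=0 E=0 S=0 W=2
Step 4 [EW]: N:wait,E:empty,S:wait,W:car2-GO | queues: N=0 E=0 S=0 W=1
Step 5 [EW]: N:wait,E:empty,S:wait,W:car5-GO | queues: N=0 E=0 S=0 W=0

N: empty
E: empty
S: empty
W: empty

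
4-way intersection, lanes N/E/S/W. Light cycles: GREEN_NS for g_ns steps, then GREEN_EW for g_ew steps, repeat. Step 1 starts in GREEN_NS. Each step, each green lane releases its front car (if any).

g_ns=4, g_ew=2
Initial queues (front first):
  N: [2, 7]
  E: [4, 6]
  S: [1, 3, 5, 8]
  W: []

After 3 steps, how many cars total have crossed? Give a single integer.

Step 1 [NS]: N:car2-GO,E:wait,S:car1-GO,W:wait | queues: N=1 E=2 S=3 W=0
Step 2 [NS]: N:car7-GO,E:wait,S:car3-GO,W:wait | queues: N=0 E=2 S=2 W=0
Step 3 [NS]: N:empty,E:wait,S:car5-GO,W:wait | queues: N=0 E=2 S=1 W=0
Cars crossed by step 3: 5

Answer: 5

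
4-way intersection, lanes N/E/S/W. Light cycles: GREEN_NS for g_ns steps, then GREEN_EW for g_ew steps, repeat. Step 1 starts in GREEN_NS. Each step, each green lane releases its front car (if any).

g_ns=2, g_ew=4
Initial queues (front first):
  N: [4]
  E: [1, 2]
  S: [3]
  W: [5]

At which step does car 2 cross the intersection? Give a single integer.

Step 1 [NS]: N:car4-GO,E:wait,S:car3-GO,W:wait | queues: N=0 E=2 S=0 W=1
Step 2 [NS]: N:empty,E:wait,S:empty,W:wait | queues: N=0 E=2 S=0 W=1
Step 3 [EW]: N:wait,E:car1-GO,S:wait,W:car5-GO | queues: N=0 E=1 S=0 W=0
Step 4 [EW]: N:wait,E:car2-GO,S:wait,W:empty | queues: N=0 E=0 S=0 W=0
Car 2 crosses at step 4

4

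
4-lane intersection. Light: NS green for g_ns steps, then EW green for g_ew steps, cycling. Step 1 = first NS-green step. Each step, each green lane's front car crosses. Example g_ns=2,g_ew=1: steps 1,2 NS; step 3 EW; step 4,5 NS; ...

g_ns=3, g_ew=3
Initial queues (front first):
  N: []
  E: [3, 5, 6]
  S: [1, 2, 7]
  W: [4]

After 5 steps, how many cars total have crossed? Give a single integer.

Answer: 6

Derivation:
Step 1 [NS]: N:empty,E:wait,S:car1-GO,W:wait | queues: N=0 E=3 S=2 W=1
Step 2 [NS]: N:empty,E:wait,S:car2-GO,W:wait | queues: N=0 E=3 S=1 W=1
Step 3 [NS]: N:empty,E:wait,S:car7-GO,W:wait | queues: N=0 E=3 S=0 W=1
Step 4 [EW]: N:wait,E:car3-GO,S:wait,W:car4-GO | queues: N=0 E=2 S=0 W=0
Step 5 [EW]: N:wait,E:car5-GO,S:wait,W:empty | queues: N=0 E=1 S=0 W=0
Cars crossed by step 5: 6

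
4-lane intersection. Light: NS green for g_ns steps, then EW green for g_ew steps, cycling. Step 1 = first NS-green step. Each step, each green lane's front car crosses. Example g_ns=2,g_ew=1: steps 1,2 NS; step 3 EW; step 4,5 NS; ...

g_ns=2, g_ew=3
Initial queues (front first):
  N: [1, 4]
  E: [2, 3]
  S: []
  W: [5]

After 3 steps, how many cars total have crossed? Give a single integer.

Step 1 [NS]: N:car1-GO,E:wait,S:empty,W:wait | queues: N=1 E=2 S=0 W=1
Step 2 [NS]: N:car4-GO,E:wait,S:empty,W:wait | queues: N=0 E=2 S=0 W=1
Step 3 [EW]: N:wait,E:car2-GO,S:wait,W:car5-GO | queues: N=0 E=1 S=0 W=0
Cars crossed by step 3: 4

Answer: 4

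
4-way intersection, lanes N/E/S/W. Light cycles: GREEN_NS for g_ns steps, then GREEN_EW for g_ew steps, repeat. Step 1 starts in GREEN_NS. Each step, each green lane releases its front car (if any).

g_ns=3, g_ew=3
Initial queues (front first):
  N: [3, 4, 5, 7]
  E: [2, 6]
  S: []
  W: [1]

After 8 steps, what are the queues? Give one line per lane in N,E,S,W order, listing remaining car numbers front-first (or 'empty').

Step 1 [NS]: N:car3-GO,E:wait,S:empty,W:wait | queues: N=3 E=2 S=0 W=1
Step 2 [NS]: N:car4-GO,E:wait,S:empty,W:wait | queues: N=2 E=2 S=0 W=1
Step 3 [NS]: N:car5-GO,E:wait,S:empty,W:wait | queues: N=1 E=2 S=0 W=1
Step 4 [EW]: N:wait,E:car2-GO,S:wait,W:car1-GO | queues: N=1 E=1 S=0 W=0
Step 5 [EW]: N:wait,E:car6-GO,S:wait,W:empty | queues: N=1 E=0 S=0 W=0
Step 6 [EW]: N:wait,E:empty,S:wait,W:empty | queues: N=1 E=0 S=0 W=0
Step 7 [NS]: N:car7-GO,E:wait,S:empty,W:wait | queues: N=0 E=0 S=0 W=0

N: empty
E: empty
S: empty
W: empty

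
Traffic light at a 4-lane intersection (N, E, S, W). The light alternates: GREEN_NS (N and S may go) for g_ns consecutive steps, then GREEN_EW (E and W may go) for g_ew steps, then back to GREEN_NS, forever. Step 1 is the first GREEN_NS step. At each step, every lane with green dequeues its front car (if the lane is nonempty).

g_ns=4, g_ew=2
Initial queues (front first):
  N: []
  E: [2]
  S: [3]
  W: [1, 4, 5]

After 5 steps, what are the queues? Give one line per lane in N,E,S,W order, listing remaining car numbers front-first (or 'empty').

Step 1 [NS]: N:empty,E:wait,S:car3-GO,W:wait | queues: N=0 E=1 S=0 W=3
Step 2 [NS]: N:empty,E:wait,S:empty,W:wait | queues: N=0 E=1 S=0 W=3
Step 3 [NS]: N:empty,E:wait,S:empty,W:wait | queues: N=0 E=1 S=0 W=3
Step 4 [NS]: N:empty,E:wait,S:empty,W:wait | queues: N=0 E=1 S=0 W=3
Step 5 [EW]: N:wait,E:car2-GO,S:wait,W:car1-GO | queues: N=0 E=0 S=0 W=2

N: empty
E: empty
S: empty
W: 4 5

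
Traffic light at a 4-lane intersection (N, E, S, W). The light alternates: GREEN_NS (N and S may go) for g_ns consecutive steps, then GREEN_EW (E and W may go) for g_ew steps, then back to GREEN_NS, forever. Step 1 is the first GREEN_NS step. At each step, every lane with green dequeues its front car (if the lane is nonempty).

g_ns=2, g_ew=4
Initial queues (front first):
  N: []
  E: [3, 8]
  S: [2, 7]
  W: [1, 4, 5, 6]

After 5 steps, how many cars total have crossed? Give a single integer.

Step 1 [NS]: N:empty,E:wait,S:car2-GO,W:wait | queues: N=0 E=2 S=1 W=4
Step 2 [NS]: N:empty,E:wait,S:car7-GO,W:wait | queues: N=0 E=2 S=0 W=4
Step 3 [EW]: N:wait,E:car3-GO,S:wait,W:car1-GO | queues: N=0 E=1 S=0 W=3
Step 4 [EW]: N:wait,E:car8-GO,S:wait,W:car4-GO | queues: N=0 E=0 S=0 W=2
Step 5 [EW]: N:wait,E:empty,S:wait,W:car5-GO | queues: N=0 E=0 S=0 W=1
Cars crossed by step 5: 7

Answer: 7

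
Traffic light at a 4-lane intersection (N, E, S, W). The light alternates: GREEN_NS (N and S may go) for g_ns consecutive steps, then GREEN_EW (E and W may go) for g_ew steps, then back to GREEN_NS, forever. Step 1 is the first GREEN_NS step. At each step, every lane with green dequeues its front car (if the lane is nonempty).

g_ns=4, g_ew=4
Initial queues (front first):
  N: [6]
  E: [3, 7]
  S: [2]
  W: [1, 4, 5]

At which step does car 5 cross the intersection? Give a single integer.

Step 1 [NS]: N:car6-GO,E:wait,S:car2-GO,W:wait | queues: N=0 E=2 S=0 W=3
Step 2 [NS]: N:empty,E:wait,S:empty,W:wait | queues: N=0 E=2 S=0 W=3
Step 3 [NS]: N:empty,E:wait,S:empty,W:wait | queues: N=0 E=2 S=0 W=3
Step 4 [NS]: N:empty,E:wait,S:empty,W:wait | queues: N=0 E=2 S=0 W=3
Step 5 [EW]: N:wait,E:car3-GO,S:wait,W:car1-GO | queues: N=0 E=1 S=0 W=2
Step 6 [EW]: N:wait,E:car7-GO,S:wait,W:car4-GO | queues: N=0 E=0 S=0 W=1
Step 7 [EW]: N:wait,E:empty,S:wait,W:car5-GO | queues: N=0 E=0 S=0 W=0
Car 5 crosses at step 7

7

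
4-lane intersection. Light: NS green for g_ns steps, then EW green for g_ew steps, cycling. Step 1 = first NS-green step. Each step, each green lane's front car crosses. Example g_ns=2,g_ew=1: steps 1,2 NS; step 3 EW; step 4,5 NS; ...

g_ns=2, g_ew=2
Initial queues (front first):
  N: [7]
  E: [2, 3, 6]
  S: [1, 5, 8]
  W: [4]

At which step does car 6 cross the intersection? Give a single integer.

Step 1 [NS]: N:car7-GO,E:wait,S:car1-GO,W:wait | queues: N=0 E=3 S=2 W=1
Step 2 [NS]: N:empty,E:wait,S:car5-GO,W:wait | queues: N=0 E=3 S=1 W=1
Step 3 [EW]: N:wait,E:car2-GO,S:wait,W:car4-GO | queues: N=0 E=2 S=1 W=0
Step 4 [EW]: N:wait,E:car3-GO,S:wait,W:empty | queues: N=0 E=1 S=1 W=0
Step 5 [NS]: N:empty,E:wait,S:car8-GO,W:wait | queues: N=0 E=1 S=0 W=0
Step 6 [NS]: N:empty,E:wait,S:empty,W:wait | queues: N=0 E=1 S=0 W=0
Step 7 [EW]: N:wait,E:car6-GO,S:wait,W:empty | queues: N=0 E=0 S=0 W=0
Car 6 crosses at step 7

7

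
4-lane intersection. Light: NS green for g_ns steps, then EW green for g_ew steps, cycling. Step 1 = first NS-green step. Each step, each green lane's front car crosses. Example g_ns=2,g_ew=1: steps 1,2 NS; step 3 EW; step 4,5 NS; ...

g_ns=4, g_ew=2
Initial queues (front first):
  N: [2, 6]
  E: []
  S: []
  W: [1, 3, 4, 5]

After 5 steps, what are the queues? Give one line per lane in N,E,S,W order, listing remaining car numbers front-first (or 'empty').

Step 1 [NS]: N:car2-GO,E:wait,S:empty,W:wait | queues: N=1 E=0 S=0 W=4
Step 2 [NS]: N:car6-GO,E:wait,S:empty,W:wait | queues: N=0 E=0 S=0 W=4
Step 3 [NS]: N:empty,E:wait,S:empty,W:wait | queues: N=0 E=0 S=0 W=4
Step 4 [NS]: N:empty,E:wait,S:empty,W:wait | queues: N=0 E=0 S=0 W=4
Step 5 [EW]: N:wait,E:empty,S:wait,W:car1-GO | queues: N=0 E=0 S=0 W=3

N: empty
E: empty
S: empty
W: 3 4 5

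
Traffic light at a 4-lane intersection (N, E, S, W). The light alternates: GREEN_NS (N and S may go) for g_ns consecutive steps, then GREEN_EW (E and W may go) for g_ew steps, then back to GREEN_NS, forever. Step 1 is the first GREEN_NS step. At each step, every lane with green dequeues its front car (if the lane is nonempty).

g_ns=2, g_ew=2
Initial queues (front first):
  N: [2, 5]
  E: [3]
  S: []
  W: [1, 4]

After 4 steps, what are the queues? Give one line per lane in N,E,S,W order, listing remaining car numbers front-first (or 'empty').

Step 1 [NS]: N:car2-GO,E:wait,S:empty,W:wait | queues: N=1 E=1 S=0 W=2
Step 2 [NS]: N:car5-GO,E:wait,S:empty,W:wait | queues: N=0 E=1 S=0 W=2
Step 3 [EW]: N:wait,E:car3-GO,S:wait,W:car1-GO | queues: N=0 E=0 S=0 W=1
Step 4 [EW]: N:wait,E:empty,S:wait,W:car4-GO | queues: N=0 E=0 S=0 W=0

N: empty
E: empty
S: empty
W: empty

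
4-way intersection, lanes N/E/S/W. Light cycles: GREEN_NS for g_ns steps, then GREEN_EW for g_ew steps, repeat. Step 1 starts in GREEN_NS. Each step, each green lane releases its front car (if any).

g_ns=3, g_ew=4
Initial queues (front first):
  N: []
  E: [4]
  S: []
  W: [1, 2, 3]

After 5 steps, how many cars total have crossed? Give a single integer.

Answer: 3

Derivation:
Step 1 [NS]: N:empty,E:wait,S:empty,W:wait | queues: N=0 E=1 S=0 W=3
Step 2 [NS]: N:empty,E:wait,S:empty,W:wait | queues: N=0 E=1 S=0 W=3
Step 3 [NS]: N:empty,E:wait,S:empty,W:wait | queues: N=0 E=1 S=0 W=3
Step 4 [EW]: N:wait,E:car4-GO,S:wait,W:car1-GO | queues: N=0 E=0 S=0 W=2
Step 5 [EW]: N:wait,E:empty,S:wait,W:car2-GO | queues: N=0 E=0 S=0 W=1
Cars crossed by step 5: 3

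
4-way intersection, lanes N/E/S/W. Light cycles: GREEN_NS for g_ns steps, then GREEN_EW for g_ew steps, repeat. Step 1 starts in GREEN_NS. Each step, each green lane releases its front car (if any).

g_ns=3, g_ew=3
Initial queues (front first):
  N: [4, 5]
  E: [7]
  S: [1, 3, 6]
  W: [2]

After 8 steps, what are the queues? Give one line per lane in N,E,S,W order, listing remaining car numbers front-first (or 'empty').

Step 1 [NS]: N:car4-GO,E:wait,S:car1-GO,W:wait | queues: N=1 E=1 S=2 W=1
Step 2 [NS]: N:car5-GO,E:wait,S:car3-GO,W:wait | queues: N=0 E=1 S=1 W=1
Step 3 [NS]: N:empty,E:wait,S:car6-GO,W:wait | queues: N=0 E=1 S=0 W=1
Step 4 [EW]: N:wait,E:car7-GO,S:wait,W:car2-GO | queues: N=0 E=0 S=0 W=0

N: empty
E: empty
S: empty
W: empty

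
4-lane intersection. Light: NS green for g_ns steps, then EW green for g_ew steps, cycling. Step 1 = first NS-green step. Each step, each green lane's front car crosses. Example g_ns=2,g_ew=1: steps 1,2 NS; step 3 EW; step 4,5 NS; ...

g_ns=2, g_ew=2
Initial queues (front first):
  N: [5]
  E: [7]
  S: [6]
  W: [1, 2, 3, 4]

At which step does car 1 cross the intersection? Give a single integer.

Step 1 [NS]: N:car5-GO,E:wait,S:car6-GO,W:wait | queues: N=0 E=1 S=0 W=4
Step 2 [NS]: N:empty,E:wait,S:empty,W:wait | queues: N=0 E=1 S=0 W=4
Step 3 [EW]: N:wait,E:car7-GO,S:wait,W:car1-GO | queues: N=0 E=0 S=0 W=3
Step 4 [EW]: N:wait,E:empty,S:wait,W:car2-GO | queues: N=0 E=0 S=0 W=2
Step 5 [NS]: N:empty,E:wait,S:empty,W:wait | queues: N=0 E=0 S=0 W=2
Step 6 [NS]: N:empty,E:wait,S:empty,W:wait | queues: N=0 E=0 S=0 W=2
Step 7 [EW]: N:wait,E:empty,S:wait,W:car3-GO | queues: N=0 E=0 S=0 W=1
Step 8 [EW]: N:wait,E:empty,S:wait,W:car4-GO | queues: N=0 E=0 S=0 W=0
Car 1 crosses at step 3

3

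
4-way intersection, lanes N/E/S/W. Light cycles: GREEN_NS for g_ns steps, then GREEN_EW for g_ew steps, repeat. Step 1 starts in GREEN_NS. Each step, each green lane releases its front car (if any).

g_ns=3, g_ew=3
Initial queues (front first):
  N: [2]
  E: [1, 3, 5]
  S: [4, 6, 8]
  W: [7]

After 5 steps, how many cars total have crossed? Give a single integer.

Answer: 7

Derivation:
Step 1 [NS]: N:car2-GO,E:wait,S:car4-GO,W:wait | queues: N=0 E=3 S=2 W=1
Step 2 [NS]: N:empty,E:wait,S:car6-GO,W:wait | queues: N=0 E=3 S=1 W=1
Step 3 [NS]: N:empty,E:wait,S:car8-GO,W:wait | queues: N=0 E=3 S=0 W=1
Step 4 [EW]: N:wait,E:car1-GO,S:wait,W:car7-GO | queues: N=0 E=2 S=0 W=0
Step 5 [EW]: N:wait,E:car3-GO,S:wait,W:empty | queues: N=0 E=1 S=0 W=0
Cars crossed by step 5: 7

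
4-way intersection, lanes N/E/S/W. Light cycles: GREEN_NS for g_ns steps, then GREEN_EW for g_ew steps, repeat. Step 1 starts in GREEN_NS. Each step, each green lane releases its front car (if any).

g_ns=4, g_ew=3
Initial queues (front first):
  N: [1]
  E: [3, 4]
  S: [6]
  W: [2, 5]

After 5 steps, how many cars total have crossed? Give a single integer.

Answer: 4

Derivation:
Step 1 [NS]: N:car1-GO,E:wait,S:car6-GO,W:wait | queues: N=0 E=2 S=0 W=2
Step 2 [NS]: N:empty,E:wait,S:empty,W:wait | queues: N=0 E=2 S=0 W=2
Step 3 [NS]: N:empty,E:wait,S:empty,W:wait | queues: N=0 E=2 S=0 W=2
Step 4 [NS]: N:empty,E:wait,S:empty,W:wait | queues: N=0 E=2 S=0 W=2
Step 5 [EW]: N:wait,E:car3-GO,S:wait,W:car2-GO | queues: N=0 E=1 S=0 W=1
Cars crossed by step 5: 4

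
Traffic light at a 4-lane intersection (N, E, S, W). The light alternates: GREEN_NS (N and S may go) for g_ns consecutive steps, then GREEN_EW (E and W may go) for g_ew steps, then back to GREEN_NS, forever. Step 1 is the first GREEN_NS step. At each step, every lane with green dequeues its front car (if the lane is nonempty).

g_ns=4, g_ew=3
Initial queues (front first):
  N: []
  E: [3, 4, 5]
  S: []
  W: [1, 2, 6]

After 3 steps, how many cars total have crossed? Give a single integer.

Step 1 [NS]: N:empty,E:wait,S:empty,W:wait | queues: N=0 E=3 S=0 W=3
Step 2 [NS]: N:empty,E:wait,S:empty,W:wait | queues: N=0 E=3 S=0 W=3
Step 3 [NS]: N:empty,E:wait,S:empty,W:wait | queues: N=0 E=3 S=0 W=3
Cars crossed by step 3: 0

Answer: 0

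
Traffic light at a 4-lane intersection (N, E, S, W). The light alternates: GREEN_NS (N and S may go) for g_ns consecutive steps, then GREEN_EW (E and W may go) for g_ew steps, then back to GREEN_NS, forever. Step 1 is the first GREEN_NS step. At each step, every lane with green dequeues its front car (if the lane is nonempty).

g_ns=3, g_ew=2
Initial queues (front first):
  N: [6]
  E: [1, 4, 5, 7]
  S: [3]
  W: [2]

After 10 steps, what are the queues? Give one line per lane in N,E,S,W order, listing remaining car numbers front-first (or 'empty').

Step 1 [NS]: N:car6-GO,E:wait,S:car3-GO,W:wait | queues: N=0 E=4 S=0 W=1
Step 2 [NS]: N:empty,E:wait,S:empty,W:wait | queues: N=0 E=4 S=0 W=1
Step 3 [NS]: N:empty,E:wait,S:empty,W:wait | queues: N=0 E=4 S=0 W=1
Step 4 [EW]: N:wait,E:car1-GO,S:wait,W:car2-GO | queues: N=0 E=3 S=0 W=0
Step 5 [EW]: N:wait,E:car4-GO,S:wait,W:empty | queues: N=0 E=2 S=0 W=0
Step 6 [NS]: N:empty,E:wait,S:empty,W:wait | queues: N=0 E=2 S=0 W=0
Step 7 [NS]: N:empty,E:wait,S:empty,W:wait | queues: N=0 E=2 S=0 W=0
Step 8 [NS]: N:empty,E:wait,S:empty,W:wait | queues: N=0 E=2 S=0 W=0
Step 9 [EW]: N:wait,E:car5-GO,S:wait,W:empty | queues: N=0 E=1 S=0 W=0
Step 10 [EW]: N:wait,E:car7-GO,S:wait,W:empty | queues: N=0 E=0 S=0 W=0

N: empty
E: empty
S: empty
W: empty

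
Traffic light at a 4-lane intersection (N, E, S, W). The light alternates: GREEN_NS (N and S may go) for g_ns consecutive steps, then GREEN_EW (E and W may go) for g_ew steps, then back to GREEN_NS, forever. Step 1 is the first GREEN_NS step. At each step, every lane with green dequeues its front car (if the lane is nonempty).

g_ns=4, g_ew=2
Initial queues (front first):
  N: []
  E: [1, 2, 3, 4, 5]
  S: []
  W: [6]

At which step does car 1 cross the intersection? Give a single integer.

Step 1 [NS]: N:empty,E:wait,S:empty,W:wait | queues: N=0 E=5 S=0 W=1
Step 2 [NS]: N:empty,E:wait,S:empty,W:wait | queues: N=0 E=5 S=0 W=1
Step 3 [NS]: N:empty,E:wait,S:empty,W:wait | queues: N=0 E=5 S=0 W=1
Step 4 [NS]: N:empty,E:wait,S:empty,W:wait | queues: N=0 E=5 S=0 W=1
Step 5 [EW]: N:wait,E:car1-GO,S:wait,W:car6-GO | queues: N=0 E=4 S=0 W=0
Step 6 [EW]: N:wait,E:car2-GO,S:wait,W:empty | queues: N=0 E=3 S=0 W=0
Step 7 [NS]: N:empty,E:wait,S:empty,W:wait | queues: N=0 E=3 S=0 W=0
Step 8 [NS]: N:empty,E:wait,S:empty,W:wait | queues: N=0 E=3 S=0 W=0
Step 9 [NS]: N:empty,E:wait,S:empty,W:wait | queues: N=0 E=3 S=0 W=0
Step 10 [NS]: N:empty,E:wait,S:empty,W:wait | queues: N=0 E=3 S=0 W=0
Step 11 [EW]: N:wait,E:car3-GO,S:wait,W:empty | queues: N=0 E=2 S=0 W=0
Step 12 [EW]: N:wait,E:car4-GO,S:wait,W:empty | queues: N=0 E=1 S=0 W=0
Step 13 [NS]: N:empty,E:wait,S:empty,W:wait | queues: N=0 E=1 S=0 W=0
Step 14 [NS]: N:empty,E:wait,S:empty,W:wait | queues: N=0 E=1 S=0 W=0
Step 15 [NS]: N:empty,E:wait,S:empty,W:wait | queues: N=0 E=1 S=0 W=0
Step 16 [NS]: N:empty,E:wait,S:empty,W:wait | queues: N=0 E=1 S=0 W=0
Step 17 [EW]: N:wait,E:car5-GO,S:wait,W:empty | queues: N=0 E=0 S=0 W=0
Car 1 crosses at step 5

5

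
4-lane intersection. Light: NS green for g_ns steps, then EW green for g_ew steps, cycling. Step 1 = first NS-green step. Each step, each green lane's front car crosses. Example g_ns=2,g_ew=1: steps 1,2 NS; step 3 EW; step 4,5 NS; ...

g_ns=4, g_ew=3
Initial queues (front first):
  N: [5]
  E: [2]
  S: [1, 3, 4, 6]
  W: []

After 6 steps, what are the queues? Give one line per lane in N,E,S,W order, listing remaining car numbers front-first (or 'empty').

Step 1 [NS]: N:car5-GO,E:wait,S:car1-GO,W:wait | queues: N=0 E=1 S=3 W=0
Step 2 [NS]: N:empty,E:wait,S:car3-GO,W:wait | queues: N=0 E=1 S=2 W=0
Step 3 [NS]: N:empty,E:wait,S:car4-GO,W:wait | queues: N=0 E=1 S=1 W=0
Step 4 [NS]: N:empty,E:wait,S:car6-GO,W:wait | queues: N=0 E=1 S=0 W=0
Step 5 [EW]: N:wait,E:car2-GO,S:wait,W:empty | queues: N=0 E=0 S=0 W=0

N: empty
E: empty
S: empty
W: empty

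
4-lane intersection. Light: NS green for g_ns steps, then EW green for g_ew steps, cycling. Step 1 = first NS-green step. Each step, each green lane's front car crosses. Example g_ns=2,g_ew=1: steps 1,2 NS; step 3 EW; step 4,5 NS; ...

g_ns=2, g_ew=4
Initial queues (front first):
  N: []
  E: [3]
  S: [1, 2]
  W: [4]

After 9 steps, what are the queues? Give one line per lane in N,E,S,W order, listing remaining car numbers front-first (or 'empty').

Step 1 [NS]: N:empty,E:wait,S:car1-GO,W:wait | queues: N=0 E=1 S=1 W=1
Step 2 [NS]: N:empty,E:wait,S:car2-GO,W:wait | queues: N=0 E=1 S=0 W=1
Step 3 [EW]: N:wait,E:car3-GO,S:wait,W:car4-GO | queues: N=0 E=0 S=0 W=0

N: empty
E: empty
S: empty
W: empty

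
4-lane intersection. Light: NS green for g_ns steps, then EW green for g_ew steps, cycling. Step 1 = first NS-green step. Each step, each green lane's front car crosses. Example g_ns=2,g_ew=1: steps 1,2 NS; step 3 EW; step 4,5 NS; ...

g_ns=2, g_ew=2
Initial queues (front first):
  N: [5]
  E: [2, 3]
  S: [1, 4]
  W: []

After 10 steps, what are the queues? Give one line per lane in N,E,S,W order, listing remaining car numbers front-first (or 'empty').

Step 1 [NS]: N:car5-GO,E:wait,S:car1-GO,W:wait | queues: N=0 E=2 S=1 W=0
Step 2 [NS]: N:empty,E:wait,S:car4-GO,W:wait | queues: N=0 E=2 S=0 W=0
Step 3 [EW]: N:wait,E:car2-GO,S:wait,W:empty | queues: N=0 E=1 S=0 W=0
Step 4 [EW]: N:wait,E:car3-GO,S:wait,W:empty | queues: N=0 E=0 S=0 W=0

N: empty
E: empty
S: empty
W: empty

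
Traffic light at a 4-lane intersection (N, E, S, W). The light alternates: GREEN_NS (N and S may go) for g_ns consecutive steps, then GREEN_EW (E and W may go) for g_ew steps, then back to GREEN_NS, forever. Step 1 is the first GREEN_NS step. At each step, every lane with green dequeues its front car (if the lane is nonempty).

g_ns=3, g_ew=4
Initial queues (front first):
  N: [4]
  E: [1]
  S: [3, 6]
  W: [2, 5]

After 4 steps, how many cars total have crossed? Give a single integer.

Step 1 [NS]: N:car4-GO,E:wait,S:car3-GO,W:wait | queues: N=0 E=1 S=1 W=2
Step 2 [NS]: N:empty,E:wait,S:car6-GO,W:wait | queues: N=0 E=1 S=0 W=2
Step 3 [NS]: N:empty,E:wait,S:empty,W:wait | queues: N=0 E=1 S=0 W=2
Step 4 [EW]: N:wait,E:car1-GO,S:wait,W:car2-GO | queues: N=0 E=0 S=0 W=1
Cars crossed by step 4: 5

Answer: 5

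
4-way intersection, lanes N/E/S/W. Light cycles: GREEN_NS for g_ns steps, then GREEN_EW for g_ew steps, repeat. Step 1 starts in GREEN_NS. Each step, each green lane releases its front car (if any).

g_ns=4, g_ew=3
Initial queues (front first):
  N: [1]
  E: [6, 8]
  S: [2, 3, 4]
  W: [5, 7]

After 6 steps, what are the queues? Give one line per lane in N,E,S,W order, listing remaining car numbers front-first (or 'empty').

Step 1 [NS]: N:car1-GO,E:wait,S:car2-GO,W:wait | queues: N=0 E=2 S=2 W=2
Step 2 [NS]: N:empty,E:wait,S:car3-GO,W:wait | queues: N=0 E=2 S=1 W=2
Step 3 [NS]: N:empty,E:wait,S:car4-GO,W:wait | queues: N=0 E=2 S=0 W=2
Step 4 [NS]: N:empty,E:wait,S:empty,W:wait | queues: N=0 E=2 S=0 W=2
Step 5 [EW]: N:wait,E:car6-GO,S:wait,W:car5-GO | queues: N=0 E=1 S=0 W=1
Step 6 [EW]: N:wait,E:car8-GO,S:wait,W:car7-GO | queues: N=0 E=0 S=0 W=0

N: empty
E: empty
S: empty
W: empty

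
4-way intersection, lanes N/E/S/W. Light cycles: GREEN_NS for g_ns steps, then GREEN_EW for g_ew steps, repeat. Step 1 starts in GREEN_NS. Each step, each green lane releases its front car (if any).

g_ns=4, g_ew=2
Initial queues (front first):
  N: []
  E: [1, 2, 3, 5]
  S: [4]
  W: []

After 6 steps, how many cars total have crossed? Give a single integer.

Answer: 3

Derivation:
Step 1 [NS]: N:empty,E:wait,S:car4-GO,W:wait | queues: N=0 E=4 S=0 W=0
Step 2 [NS]: N:empty,E:wait,S:empty,W:wait | queues: N=0 E=4 S=0 W=0
Step 3 [NS]: N:empty,E:wait,S:empty,W:wait | queues: N=0 E=4 S=0 W=0
Step 4 [NS]: N:empty,E:wait,S:empty,W:wait | queues: N=0 E=4 S=0 W=0
Step 5 [EW]: N:wait,E:car1-GO,S:wait,W:empty | queues: N=0 E=3 S=0 W=0
Step 6 [EW]: N:wait,E:car2-GO,S:wait,W:empty | queues: N=0 E=2 S=0 W=0
Cars crossed by step 6: 3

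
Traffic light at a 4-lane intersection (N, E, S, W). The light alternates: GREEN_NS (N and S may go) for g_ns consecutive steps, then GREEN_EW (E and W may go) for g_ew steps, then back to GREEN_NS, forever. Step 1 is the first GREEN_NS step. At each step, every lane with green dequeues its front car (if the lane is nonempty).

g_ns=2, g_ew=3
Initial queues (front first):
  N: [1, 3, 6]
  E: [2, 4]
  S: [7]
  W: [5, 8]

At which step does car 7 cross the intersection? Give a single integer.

Step 1 [NS]: N:car1-GO,E:wait,S:car7-GO,W:wait | queues: N=2 E=2 S=0 W=2
Step 2 [NS]: N:car3-GO,E:wait,S:empty,W:wait | queues: N=1 E=2 S=0 W=2
Step 3 [EW]: N:wait,E:car2-GO,S:wait,W:car5-GO | queues: N=1 E=1 S=0 W=1
Step 4 [EW]: N:wait,E:car4-GO,S:wait,W:car8-GO | queues: N=1 E=0 S=0 W=0
Step 5 [EW]: N:wait,E:empty,S:wait,W:empty | queues: N=1 E=0 S=0 W=0
Step 6 [NS]: N:car6-GO,E:wait,S:empty,W:wait | queues: N=0 E=0 S=0 W=0
Car 7 crosses at step 1

1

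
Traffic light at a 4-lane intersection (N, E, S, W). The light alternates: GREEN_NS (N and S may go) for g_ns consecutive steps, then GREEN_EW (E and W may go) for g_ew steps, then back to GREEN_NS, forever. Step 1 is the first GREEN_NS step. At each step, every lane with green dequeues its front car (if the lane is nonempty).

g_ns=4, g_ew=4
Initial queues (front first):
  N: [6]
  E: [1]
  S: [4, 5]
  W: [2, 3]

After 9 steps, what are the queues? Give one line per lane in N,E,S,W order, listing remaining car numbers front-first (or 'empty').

Step 1 [NS]: N:car6-GO,E:wait,S:car4-GO,W:wait | queues: N=0 E=1 S=1 W=2
Step 2 [NS]: N:empty,E:wait,S:car5-GO,W:wait | queues: N=0 E=1 S=0 W=2
Step 3 [NS]: N:empty,E:wait,S:empty,W:wait | queues: N=0 E=1 S=0 W=2
Step 4 [NS]: N:empty,E:wait,S:empty,W:wait | queues: N=0 E=1 S=0 W=2
Step 5 [EW]: N:wait,E:car1-GO,S:wait,W:car2-GO | queues: N=0 E=0 S=0 W=1
Step 6 [EW]: N:wait,E:empty,S:wait,W:car3-GO | queues: N=0 E=0 S=0 W=0

N: empty
E: empty
S: empty
W: empty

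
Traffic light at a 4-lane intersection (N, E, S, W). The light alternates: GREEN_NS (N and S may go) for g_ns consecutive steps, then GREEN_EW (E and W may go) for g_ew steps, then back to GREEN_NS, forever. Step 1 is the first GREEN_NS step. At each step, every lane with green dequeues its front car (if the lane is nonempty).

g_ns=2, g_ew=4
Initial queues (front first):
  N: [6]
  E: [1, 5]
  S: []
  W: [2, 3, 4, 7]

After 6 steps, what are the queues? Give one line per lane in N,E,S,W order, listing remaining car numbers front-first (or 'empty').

Step 1 [NS]: N:car6-GO,E:wait,S:empty,W:wait | queues: N=0 E=2 S=0 W=4
Step 2 [NS]: N:empty,E:wait,S:empty,W:wait | queues: N=0 E=2 S=0 W=4
Step 3 [EW]: N:wait,E:car1-GO,S:wait,W:car2-GO | queues: N=0 E=1 S=0 W=3
Step 4 [EW]: N:wait,E:car5-GO,S:wait,W:car3-GO | queues: N=0 E=0 S=0 W=2
Step 5 [EW]: N:wait,E:empty,S:wait,W:car4-GO | queues: N=0 E=0 S=0 W=1
Step 6 [EW]: N:wait,E:empty,S:wait,W:car7-GO | queues: N=0 E=0 S=0 W=0

N: empty
E: empty
S: empty
W: empty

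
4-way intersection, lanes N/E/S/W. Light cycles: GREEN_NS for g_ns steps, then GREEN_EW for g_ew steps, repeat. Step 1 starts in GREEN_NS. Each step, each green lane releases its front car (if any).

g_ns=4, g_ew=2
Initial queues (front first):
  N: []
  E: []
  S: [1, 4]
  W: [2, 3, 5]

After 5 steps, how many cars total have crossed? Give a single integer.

Step 1 [NS]: N:empty,E:wait,S:car1-GO,W:wait | queues: N=0 E=0 S=1 W=3
Step 2 [NS]: N:empty,E:wait,S:car4-GO,W:wait | queues: N=0 E=0 S=0 W=3
Step 3 [NS]: N:empty,E:wait,S:empty,W:wait | queues: N=0 E=0 S=0 W=3
Step 4 [NS]: N:empty,E:wait,S:empty,W:wait | queues: N=0 E=0 S=0 W=3
Step 5 [EW]: N:wait,E:empty,S:wait,W:car2-GO | queues: N=0 E=0 S=0 W=2
Cars crossed by step 5: 3

Answer: 3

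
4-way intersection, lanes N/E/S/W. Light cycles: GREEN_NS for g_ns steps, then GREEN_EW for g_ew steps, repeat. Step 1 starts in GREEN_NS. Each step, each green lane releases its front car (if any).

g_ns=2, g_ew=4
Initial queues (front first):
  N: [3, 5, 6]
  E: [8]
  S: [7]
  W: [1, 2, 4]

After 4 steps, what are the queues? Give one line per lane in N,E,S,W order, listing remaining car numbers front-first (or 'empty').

Step 1 [NS]: N:car3-GO,E:wait,S:car7-GO,W:wait | queues: N=2 E=1 S=0 W=3
Step 2 [NS]: N:car5-GO,E:wait,S:empty,W:wait | queues: N=1 E=1 S=0 W=3
Step 3 [EW]: N:wait,E:car8-GO,S:wait,W:car1-GO | queues: N=1 E=0 S=0 W=2
Step 4 [EW]: N:wait,E:empty,S:wait,W:car2-GO | queues: N=1 E=0 S=0 W=1

N: 6
E: empty
S: empty
W: 4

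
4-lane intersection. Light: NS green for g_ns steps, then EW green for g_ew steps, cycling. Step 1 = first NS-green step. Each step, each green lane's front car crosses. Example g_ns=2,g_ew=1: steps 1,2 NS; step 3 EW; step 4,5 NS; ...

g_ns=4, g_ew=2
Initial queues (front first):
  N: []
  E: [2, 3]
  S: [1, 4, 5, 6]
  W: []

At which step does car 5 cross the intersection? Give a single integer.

Step 1 [NS]: N:empty,E:wait,S:car1-GO,W:wait | queues: N=0 E=2 S=3 W=0
Step 2 [NS]: N:empty,E:wait,S:car4-GO,W:wait | queues: N=0 E=2 S=2 W=0
Step 3 [NS]: N:empty,E:wait,S:car5-GO,W:wait | queues: N=0 E=2 S=1 W=0
Step 4 [NS]: N:empty,E:wait,S:car6-GO,W:wait | queues: N=0 E=2 S=0 W=0
Step 5 [EW]: N:wait,E:car2-GO,S:wait,W:empty | queues: N=0 E=1 S=0 W=0
Step 6 [EW]: N:wait,E:car3-GO,S:wait,W:empty | queues: N=0 E=0 S=0 W=0
Car 5 crosses at step 3

3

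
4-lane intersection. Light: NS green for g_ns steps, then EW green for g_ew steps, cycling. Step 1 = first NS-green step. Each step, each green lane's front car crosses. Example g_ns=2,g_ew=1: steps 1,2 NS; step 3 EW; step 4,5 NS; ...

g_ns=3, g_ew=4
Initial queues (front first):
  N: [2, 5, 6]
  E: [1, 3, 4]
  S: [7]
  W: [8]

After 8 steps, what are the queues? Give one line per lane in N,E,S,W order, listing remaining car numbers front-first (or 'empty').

Step 1 [NS]: N:car2-GO,E:wait,S:car7-GO,W:wait | queues: N=2 E=3 S=0 W=1
Step 2 [NS]: N:car5-GO,E:wait,S:empty,W:wait | queues: N=1 E=3 S=0 W=1
Step 3 [NS]: N:car6-GO,E:wait,S:empty,W:wait | queues: N=0 E=3 S=0 W=1
Step 4 [EW]: N:wait,E:car1-GO,S:wait,W:car8-GO | queues: N=0 E=2 S=0 W=0
Step 5 [EW]: N:wait,E:car3-GO,S:wait,W:empty | queues: N=0 E=1 S=0 W=0
Step 6 [EW]: N:wait,E:car4-GO,S:wait,W:empty | queues: N=0 E=0 S=0 W=0

N: empty
E: empty
S: empty
W: empty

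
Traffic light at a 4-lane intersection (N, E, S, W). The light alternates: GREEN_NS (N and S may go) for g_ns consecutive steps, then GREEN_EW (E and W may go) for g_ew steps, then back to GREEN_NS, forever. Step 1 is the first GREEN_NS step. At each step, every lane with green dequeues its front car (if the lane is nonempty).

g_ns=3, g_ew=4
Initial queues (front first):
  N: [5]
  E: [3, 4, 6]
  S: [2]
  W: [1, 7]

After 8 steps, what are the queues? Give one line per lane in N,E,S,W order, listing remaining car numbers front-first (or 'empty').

Step 1 [NS]: N:car5-GO,E:wait,S:car2-GO,W:wait | queues: N=0 E=3 S=0 W=2
Step 2 [NS]: N:empty,E:wait,S:empty,W:wait | queues: N=0 E=3 S=0 W=2
Step 3 [NS]: N:empty,E:wait,S:empty,W:wait | queues: N=0 E=3 S=0 W=2
Step 4 [EW]: N:wait,E:car3-GO,S:wait,W:car1-GO | queues: N=0 E=2 S=0 W=1
Step 5 [EW]: N:wait,E:car4-GO,S:wait,W:car7-GO | queues: N=0 E=1 S=0 W=0
Step 6 [EW]: N:wait,E:car6-GO,S:wait,W:empty | queues: N=0 E=0 S=0 W=0

N: empty
E: empty
S: empty
W: empty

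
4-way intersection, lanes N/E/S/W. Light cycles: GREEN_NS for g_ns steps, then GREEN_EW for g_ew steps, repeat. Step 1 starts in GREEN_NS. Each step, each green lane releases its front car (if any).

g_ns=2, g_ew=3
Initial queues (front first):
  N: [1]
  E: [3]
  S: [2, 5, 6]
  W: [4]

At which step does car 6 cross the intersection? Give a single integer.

Step 1 [NS]: N:car1-GO,E:wait,S:car2-GO,W:wait | queues: N=0 E=1 S=2 W=1
Step 2 [NS]: N:empty,E:wait,S:car5-GO,W:wait | queues: N=0 E=1 S=1 W=1
Step 3 [EW]: N:wait,E:car3-GO,S:wait,W:car4-GO | queues: N=0 E=0 S=1 W=0
Step 4 [EW]: N:wait,E:empty,S:wait,W:empty | queues: N=0 E=0 S=1 W=0
Step 5 [EW]: N:wait,E:empty,S:wait,W:empty | queues: N=0 E=0 S=1 W=0
Step 6 [NS]: N:empty,E:wait,S:car6-GO,W:wait | queues: N=0 E=0 S=0 W=0
Car 6 crosses at step 6

6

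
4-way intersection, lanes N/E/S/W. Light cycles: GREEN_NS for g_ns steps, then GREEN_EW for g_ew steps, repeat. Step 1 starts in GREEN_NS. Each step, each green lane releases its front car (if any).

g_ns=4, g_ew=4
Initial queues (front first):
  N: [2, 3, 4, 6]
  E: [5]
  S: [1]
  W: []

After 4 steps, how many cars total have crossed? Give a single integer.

Step 1 [NS]: N:car2-GO,E:wait,S:car1-GO,W:wait | queues: N=3 E=1 S=0 W=0
Step 2 [NS]: N:car3-GO,E:wait,S:empty,W:wait | queues: N=2 E=1 S=0 W=0
Step 3 [NS]: N:car4-GO,E:wait,S:empty,W:wait | queues: N=1 E=1 S=0 W=0
Step 4 [NS]: N:car6-GO,E:wait,S:empty,W:wait | queues: N=0 E=1 S=0 W=0
Cars crossed by step 4: 5

Answer: 5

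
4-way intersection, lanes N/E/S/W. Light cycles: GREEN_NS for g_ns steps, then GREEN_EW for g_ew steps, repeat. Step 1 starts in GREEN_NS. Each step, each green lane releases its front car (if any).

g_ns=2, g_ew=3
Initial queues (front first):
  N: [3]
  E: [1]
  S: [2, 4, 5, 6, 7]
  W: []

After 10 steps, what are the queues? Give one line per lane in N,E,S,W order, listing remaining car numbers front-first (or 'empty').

Step 1 [NS]: N:car3-GO,E:wait,S:car2-GO,W:wait | queues: N=0 E=1 S=4 W=0
Step 2 [NS]: N:empty,E:wait,S:car4-GO,W:wait | queues: N=0 E=1 S=3 W=0
Step 3 [EW]: N:wait,E:car1-GO,S:wait,W:empty | queues: N=0 E=0 S=3 W=0
Step 4 [EW]: N:wait,E:empty,S:wait,W:empty | queues: N=0 E=0 S=3 W=0
Step 5 [EW]: N:wait,E:empty,S:wait,W:empty | queues: N=0 E=0 S=3 W=0
Step 6 [NS]: N:empty,E:wait,S:car5-GO,W:wait | queues: N=0 E=0 S=2 W=0
Step 7 [NS]: N:empty,E:wait,S:car6-GO,W:wait | queues: N=0 E=0 S=1 W=0
Step 8 [EW]: N:wait,E:empty,S:wait,W:empty | queues: N=0 E=0 S=1 W=0
Step 9 [EW]: N:wait,E:empty,S:wait,W:empty | queues: N=0 E=0 S=1 W=0
Step 10 [EW]: N:wait,E:empty,S:wait,W:empty | queues: N=0 E=0 S=1 W=0

N: empty
E: empty
S: 7
W: empty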